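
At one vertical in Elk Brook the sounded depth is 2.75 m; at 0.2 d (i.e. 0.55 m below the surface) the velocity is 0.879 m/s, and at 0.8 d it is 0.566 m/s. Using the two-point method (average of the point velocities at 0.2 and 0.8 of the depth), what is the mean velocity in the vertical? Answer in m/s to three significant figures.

0.723 m/s

v̄ = (0.879 + 0.566) / 2 = 0.7225 m/s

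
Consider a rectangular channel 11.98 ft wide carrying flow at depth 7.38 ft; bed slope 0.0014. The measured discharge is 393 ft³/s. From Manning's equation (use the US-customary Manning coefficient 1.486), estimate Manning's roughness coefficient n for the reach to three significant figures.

A = b·y = 11.98 × 7.38 = 88.41 ft²
P = b + 2y = 11.98 + 2×7.38 = 26.74 ft
R = A/P = 88.41/26.74 = 3.306 ft
n = (1.486/Q)·A·R^(2/3)·S^(1/2) = (1.486/393) × 88.41 × 2.219 × 0.03742 = 0.02776

0.0278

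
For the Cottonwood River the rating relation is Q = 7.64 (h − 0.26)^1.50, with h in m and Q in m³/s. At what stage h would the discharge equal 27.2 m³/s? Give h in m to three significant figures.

2.59 m

h − h₀ = (Q/C)^(1/b) = (27.2/7.64)^(1/1.50) = 2.332 m
h = 0.26 + 2.332 = 2.592 m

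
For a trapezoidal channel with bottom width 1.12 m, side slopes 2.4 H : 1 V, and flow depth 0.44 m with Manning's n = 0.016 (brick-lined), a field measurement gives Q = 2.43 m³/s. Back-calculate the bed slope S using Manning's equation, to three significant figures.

0.00896

A = (b + z·y)·y = (1.12 + 2.4×0.44)×0.44 = 0.9574 m²
P = b + 2y√(1+z²) = 1.12 + 2×0.44×√(1+2.4²) = 3.408 m
R = A/P = 0.9574/3.408 = 0.2809 m
S = (Q·n / (1·A·R^(2/3)))² = (2.43×0.016 / (1×0.9574×0.4290))² = 0.008962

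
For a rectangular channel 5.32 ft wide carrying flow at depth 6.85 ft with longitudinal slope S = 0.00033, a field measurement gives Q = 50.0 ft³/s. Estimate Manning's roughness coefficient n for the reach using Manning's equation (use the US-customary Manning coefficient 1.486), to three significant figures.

0.0304

A = b·y = 5.32 × 6.85 = 36.44 ft²
P = b + 2y = 5.32 + 2×6.85 = 19.02 ft
R = A/P = 36.44/19.02 = 1.916 ft
n = (1.486/Q)·A·R^(2/3)·S^(1/2) = (1.486/50.0) × 36.44 × 1.543 × 0.01817 = 0.03035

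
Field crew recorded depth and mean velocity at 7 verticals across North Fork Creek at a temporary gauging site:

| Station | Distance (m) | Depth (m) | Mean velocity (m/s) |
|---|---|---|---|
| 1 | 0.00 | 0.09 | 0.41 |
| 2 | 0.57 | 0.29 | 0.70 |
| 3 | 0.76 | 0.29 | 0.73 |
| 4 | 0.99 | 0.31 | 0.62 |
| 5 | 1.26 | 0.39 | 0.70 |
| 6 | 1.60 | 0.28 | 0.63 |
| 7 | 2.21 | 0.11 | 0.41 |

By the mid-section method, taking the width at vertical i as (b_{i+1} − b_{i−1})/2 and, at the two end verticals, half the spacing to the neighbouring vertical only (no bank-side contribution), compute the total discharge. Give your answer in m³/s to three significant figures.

w_1 = (0.57 − 0.00)/2 = 0.285 m; q_1 = 0.41 × 0.09 × 0.285 = 0.01052 m³/s
w_2 = (0.76 − 0.00)/2 = 0.38 m; q_2 = 0.70 × 0.29 × 0.38 = 0.07714 m³/s
w_3 = (0.99 − 0.57)/2 = 0.21 m; q_3 = 0.73 × 0.29 × 0.21 = 0.04446 m³/s
w_4 = (1.26 − 0.76)/2 = 0.25 m; q_4 = 0.62 × 0.31 × 0.25 = 0.04805 m³/s
w_5 = (1.60 − 0.99)/2 = 0.305 m; q_5 = 0.70 × 0.39 × 0.305 = 0.08327 m³/s
w_6 = (2.21 − 1.26)/2 = 0.475 m; q_6 = 0.63 × 0.28 × 0.475 = 0.08379 m³/s
w_7 = (2.21 − 1.60)/2 = 0.305 m; q_7 = 0.41 × 0.11 × 0.305 = 0.01376 m³/s
Q = Σ qᵢ = 0.3610 m³/s

0.361 m³/s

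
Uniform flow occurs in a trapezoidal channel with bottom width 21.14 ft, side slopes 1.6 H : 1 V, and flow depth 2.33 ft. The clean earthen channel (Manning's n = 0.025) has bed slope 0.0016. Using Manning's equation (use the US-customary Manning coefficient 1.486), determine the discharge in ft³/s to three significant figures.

214 ft³/s

A = (b + z·y)·y = (21.14 + 1.6×2.33)×2.33 = 57.94 ft²
P = b + 2y√(1+z²) = 21.14 + 2×2.33×√(1+1.6²) = 29.93 ft
R = A/P = 57.94/29.93 = 1.936 ft
Q = (1.486/n)·A·R^(2/3)·S^(1/2) = (1.486/0.025) × 57.94 × 1.936^(2/3) × 0.0016^(1/2) = 214.0 ft³/s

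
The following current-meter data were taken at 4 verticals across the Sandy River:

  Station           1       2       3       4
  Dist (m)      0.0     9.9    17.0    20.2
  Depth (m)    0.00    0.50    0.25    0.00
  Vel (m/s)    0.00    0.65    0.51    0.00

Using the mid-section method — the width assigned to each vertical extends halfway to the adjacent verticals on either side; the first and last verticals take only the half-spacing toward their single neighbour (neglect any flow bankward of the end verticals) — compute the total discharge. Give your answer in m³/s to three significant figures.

3.42 m³/s

w_2 = (17.0 − 0.0)/2 = 8.5 m; q_2 = 0.65 × 0.50 × 8.5 = 2.763 m³/s
w_3 = (20.2 − 9.9)/2 = 5.15 m; q_3 = 0.51 × 0.25 × 5.15 = 0.6566 m³/s
Stations 1, 4 contribute zero (depth or velocity is 0).
Q = Σ qᵢ = 3.419 m³/s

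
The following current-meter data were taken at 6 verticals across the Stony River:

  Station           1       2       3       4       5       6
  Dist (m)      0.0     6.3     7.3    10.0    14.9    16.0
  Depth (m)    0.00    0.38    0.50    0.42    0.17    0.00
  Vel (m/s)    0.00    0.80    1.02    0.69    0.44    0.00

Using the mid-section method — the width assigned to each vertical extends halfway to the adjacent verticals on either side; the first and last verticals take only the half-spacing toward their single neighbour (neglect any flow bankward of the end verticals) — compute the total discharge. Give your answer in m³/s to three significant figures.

3.38 m³/s

w_2 = (7.3 − 0.0)/2 = 3.65 m; q_2 = 0.80 × 0.38 × 3.65 = 1.110 m³/s
w_3 = (10.0 − 6.3)/2 = 1.85 m; q_3 = 1.02 × 0.50 × 1.85 = 0.9435 m³/s
w_4 = (14.9 − 7.3)/2 = 3.8 m; q_4 = 0.69 × 0.42 × 3.8 = 1.101 m³/s
w_5 = (16.0 − 10.0)/2 = 3 m; q_5 = 0.44 × 0.17 × 3 = 0.2244 m³/s
Stations 1, 6 contribute zero (depth or velocity is 0).
Q = Σ qᵢ = 3.379 m³/s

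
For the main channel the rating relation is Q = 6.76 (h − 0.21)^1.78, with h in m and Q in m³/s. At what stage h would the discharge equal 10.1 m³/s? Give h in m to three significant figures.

h − h₀ = (Q/C)^(1/b) = (10.1/6.76)^(1/1.78) = 1.253 m
h = 0.21 + 1.253 = 1.463 m

1.46 m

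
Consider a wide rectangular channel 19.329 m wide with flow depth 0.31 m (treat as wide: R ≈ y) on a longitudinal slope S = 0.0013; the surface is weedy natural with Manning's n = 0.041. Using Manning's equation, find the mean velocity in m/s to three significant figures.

A = b·y = 19.329 × 0.31 = 5.992 m²
Wide channel: R ≈ y = 0.31 m
Q = (1/n)·A·R^(2/3)·S^(1/2) = (1/0.041) × 5.992 × 0.3100^(2/3) × 0.0013^(1/2) = 2.414 m³/s
V = Q/A = 2.414/5.992 = 0.4028 m/s

0.403 m/s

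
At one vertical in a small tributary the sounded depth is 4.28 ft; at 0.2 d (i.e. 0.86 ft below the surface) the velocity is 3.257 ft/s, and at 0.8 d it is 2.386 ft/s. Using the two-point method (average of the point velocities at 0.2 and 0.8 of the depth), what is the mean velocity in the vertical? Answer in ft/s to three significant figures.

2.82 ft/s

v̄ = (3.257 + 2.386) / 2 = 2.822 ft/s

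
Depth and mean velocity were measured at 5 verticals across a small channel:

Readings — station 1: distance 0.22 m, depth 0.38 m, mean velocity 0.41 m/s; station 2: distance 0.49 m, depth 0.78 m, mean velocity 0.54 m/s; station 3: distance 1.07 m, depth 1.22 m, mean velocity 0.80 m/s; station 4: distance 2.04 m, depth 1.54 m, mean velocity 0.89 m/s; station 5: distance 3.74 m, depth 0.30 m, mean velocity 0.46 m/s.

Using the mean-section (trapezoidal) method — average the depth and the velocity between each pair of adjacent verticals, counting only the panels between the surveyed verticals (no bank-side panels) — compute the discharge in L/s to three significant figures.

Panel 1-2: Δb = 0.27 m, d̄ = (0.38+0.78)/2 = 0.58, v̄ = (0.41+0.54)/2 = 0.475 → q = 0.27×0.58×0.475 = 0.07439 m³/s
Panel 2-3: Δb = 0.58 m, d̄ = (0.78+1.22)/2 = 1, v̄ = (0.54+0.80)/2 = 0.67 → q = 0.58×1×0.67 = 0.3886 m³/s
Panel 3-4: Δb = 0.97 m, d̄ = (1.22+1.54)/2 = 1.38, v̄ = (0.80+0.89)/2 = 0.845 → q = 0.97×1.38×0.845 = 1.131 m³/s
Panel 4-5: Δb = 1.7 m, d̄ = (1.54+0.30)/2 = 0.92, v̄ = (0.89+0.46)/2 = 0.675 → q = 1.7×0.92×0.675 = 1.056 m³/s
Q = Σ q = 2.650 m³/s
= 2.650 × 1000 = 2650 L/s

2650 L/s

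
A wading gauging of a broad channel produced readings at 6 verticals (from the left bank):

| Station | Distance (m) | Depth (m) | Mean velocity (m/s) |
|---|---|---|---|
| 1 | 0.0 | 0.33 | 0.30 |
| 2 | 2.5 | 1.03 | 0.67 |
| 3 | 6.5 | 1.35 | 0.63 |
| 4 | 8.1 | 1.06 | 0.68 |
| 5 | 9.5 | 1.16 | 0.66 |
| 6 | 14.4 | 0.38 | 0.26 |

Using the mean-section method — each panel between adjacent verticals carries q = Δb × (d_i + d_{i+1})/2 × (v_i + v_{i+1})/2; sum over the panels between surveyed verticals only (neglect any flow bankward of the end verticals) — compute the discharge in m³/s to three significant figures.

Panel 1-2: Δb = 2.5 m, d̄ = (0.33+1.03)/2 = 0.68, v̄ = (0.30+0.67)/2 = 0.485 → q = 2.5×0.68×0.485 = 0.8245 m³/s
Panel 2-3: Δb = 4 m, d̄ = (1.03+1.35)/2 = 1.19, v̄ = (0.67+0.63)/2 = 0.65 → q = 4×1.19×0.65 = 3.094 m³/s
Panel 3-4: Δb = 1.6 m, d̄ = (1.35+1.06)/2 = 1.205, v̄ = (0.63+0.68)/2 = 0.655 → q = 1.6×1.205×0.655 = 1.263 m³/s
Panel 4-5: Δb = 1.4 m, d̄ = (1.06+1.16)/2 = 1.11, v̄ = (0.68+0.66)/2 = 0.67 → q = 1.4×1.11×0.67 = 1.041 m³/s
Panel 5-6: Δb = 4.9 m, d̄ = (1.16+0.38)/2 = 0.77, v̄ = (0.66+0.26)/2 = 0.46 → q = 4.9×0.77×0.46 = 1.736 m³/s
Q = Σ q = 7.958 m³/s

7.96 m³/s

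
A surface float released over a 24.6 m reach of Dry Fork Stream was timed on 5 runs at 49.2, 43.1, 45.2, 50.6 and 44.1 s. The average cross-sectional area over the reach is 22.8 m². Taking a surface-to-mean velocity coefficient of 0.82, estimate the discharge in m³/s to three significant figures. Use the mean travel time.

t̄ = (49.2 + 43.1 + 45.2 + 50.6 + 44.1) / 5 = 46.44 s
v_surface = L / t̄ = 24.6 / 46.44 = 0.5297 m/s
v_mean = 0.82 × 0.5297 = 0.4344 m/s
Q = A × v_mean = 22.8 × 0.4344 = 9.904 m³/s

9.90 m³/s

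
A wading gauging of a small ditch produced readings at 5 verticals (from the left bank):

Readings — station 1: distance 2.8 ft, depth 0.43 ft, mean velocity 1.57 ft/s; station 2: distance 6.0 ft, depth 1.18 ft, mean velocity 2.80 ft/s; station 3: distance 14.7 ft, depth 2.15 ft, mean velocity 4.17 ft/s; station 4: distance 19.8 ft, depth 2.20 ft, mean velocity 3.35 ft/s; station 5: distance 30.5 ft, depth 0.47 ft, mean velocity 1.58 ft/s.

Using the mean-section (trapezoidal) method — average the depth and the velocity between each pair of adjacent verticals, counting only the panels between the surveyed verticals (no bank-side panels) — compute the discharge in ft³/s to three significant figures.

133 ft³/s

Panel 1-2: Δb = 3.2 ft, d̄ = (0.43+1.18)/2 = 0.805, v̄ = (1.57+2.80)/2 = 2.185 → q = 3.2×0.805×2.185 = 5.629 ft³/s
Panel 2-3: Δb = 8.7 ft, d̄ = (1.18+2.15)/2 = 1.665, v̄ = (2.80+4.17)/2 = 3.485 → q = 8.7×1.665×3.485 = 50.48 ft³/s
Panel 3-4: Δb = 5.1 ft, d̄ = (2.15+2.20)/2 = 2.175, v̄ = (4.17+3.35)/2 = 3.76 → q = 5.1×2.175×3.76 = 41.71 ft³/s
Panel 4-5: Δb = 10.7 ft, d̄ = (2.20+0.47)/2 = 1.335, v̄ = (3.35+1.58)/2 = 2.465 → q = 10.7×1.335×2.465 = 35.21 ft³/s
Q = Σ q = 133.0 ft³/s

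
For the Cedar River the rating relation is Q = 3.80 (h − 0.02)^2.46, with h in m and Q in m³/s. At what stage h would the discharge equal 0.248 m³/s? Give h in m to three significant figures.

h − h₀ = (Q/C)^(1/b) = (0.248/3.80)^(1/2.46) = 0.3297 m
h = 0.02 + 0.3297 = 0.3497 m

0.350 m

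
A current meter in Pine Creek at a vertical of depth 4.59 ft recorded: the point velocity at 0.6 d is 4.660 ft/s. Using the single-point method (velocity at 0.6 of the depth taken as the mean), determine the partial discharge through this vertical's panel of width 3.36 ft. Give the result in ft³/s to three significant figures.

v̄ = v₀.₆ = 4.660 ft/s
q = v̄ × d × w = 4.660 × 4.59 × 3.36 = 71.87 ft³/s

71.9 ft³/s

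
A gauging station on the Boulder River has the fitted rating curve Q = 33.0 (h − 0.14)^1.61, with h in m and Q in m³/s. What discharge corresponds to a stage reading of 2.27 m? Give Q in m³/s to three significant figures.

Q = 33.0 × (2.27 − 0.14)^1.61 = 33.0 × 2.13^1.61 = 111.5 m³/s

111 m³/s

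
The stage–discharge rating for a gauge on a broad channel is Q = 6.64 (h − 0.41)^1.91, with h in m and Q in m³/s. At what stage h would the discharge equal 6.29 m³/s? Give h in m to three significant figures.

h − h₀ = (Q/C)^(1/b) = (6.29/6.64)^(1/1.91) = 0.9720 m
h = 0.41 + 0.9720 = 1.382 m

1.38 m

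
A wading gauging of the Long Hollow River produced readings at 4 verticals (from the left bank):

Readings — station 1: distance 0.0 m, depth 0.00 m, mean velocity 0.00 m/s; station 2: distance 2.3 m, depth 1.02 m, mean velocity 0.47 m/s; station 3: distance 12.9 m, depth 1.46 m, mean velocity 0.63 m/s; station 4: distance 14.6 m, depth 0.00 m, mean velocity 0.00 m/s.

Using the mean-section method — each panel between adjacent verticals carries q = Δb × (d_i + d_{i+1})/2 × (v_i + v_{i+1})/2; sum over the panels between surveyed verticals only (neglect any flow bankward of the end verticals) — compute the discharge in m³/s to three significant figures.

7.90 m³/s

Panel 1-2: Δb = 2.3 m, d̄ = (0.00+1.02)/2 = 0.51, v̄ = (0.00+0.47)/2 = 0.235 → q = 2.3×0.51×0.235 = 0.2757 m³/s
Panel 2-3: Δb = 10.6 m, d̄ = (1.02+1.46)/2 = 1.24, v̄ = (0.47+0.63)/2 = 0.55 → q = 10.6×1.24×0.55 = 7.229 m³/s
Panel 3-4: Δb = 1.7 m, d̄ = (1.46+0.00)/2 = 0.73, v̄ = (0.63+0.00)/2 = 0.315 → q = 1.7×0.73×0.315 = 0.3909 m³/s
Q = Σ q = 7.896 m³/s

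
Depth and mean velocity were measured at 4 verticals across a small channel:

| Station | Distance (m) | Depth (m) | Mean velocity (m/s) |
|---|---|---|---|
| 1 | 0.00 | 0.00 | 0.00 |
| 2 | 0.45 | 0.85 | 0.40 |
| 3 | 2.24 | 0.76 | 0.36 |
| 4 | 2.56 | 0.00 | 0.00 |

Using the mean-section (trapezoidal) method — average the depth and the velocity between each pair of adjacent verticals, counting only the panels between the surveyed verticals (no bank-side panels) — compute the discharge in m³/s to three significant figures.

0.608 m³/s

Panel 1-2: Δb = 0.45 m, d̄ = (0.00+0.85)/2 = 0.425, v̄ = (0.00+0.40)/2 = 0.2 → q = 0.45×0.425×0.2 = 0.03825 m³/s
Panel 2-3: Δb = 1.79 m, d̄ = (0.85+0.76)/2 = 0.805, v̄ = (0.40+0.36)/2 = 0.38 → q = 1.79×0.805×0.38 = 0.5476 m³/s
Panel 3-4: Δb = 0.32 m, d̄ = (0.76+0.00)/2 = 0.38, v̄ = (0.36+0.00)/2 = 0.18 → q = 0.32×0.38×0.18 = 0.02189 m³/s
Q = Σ q = 0.6077 m³/s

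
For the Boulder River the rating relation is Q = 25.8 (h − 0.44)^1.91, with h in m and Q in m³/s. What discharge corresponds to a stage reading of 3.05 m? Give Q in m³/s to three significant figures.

Q = 25.8 × (3.05 − 0.44)^1.91 = 25.8 × 2.61^1.91 = 161.2 m³/s

161 m³/s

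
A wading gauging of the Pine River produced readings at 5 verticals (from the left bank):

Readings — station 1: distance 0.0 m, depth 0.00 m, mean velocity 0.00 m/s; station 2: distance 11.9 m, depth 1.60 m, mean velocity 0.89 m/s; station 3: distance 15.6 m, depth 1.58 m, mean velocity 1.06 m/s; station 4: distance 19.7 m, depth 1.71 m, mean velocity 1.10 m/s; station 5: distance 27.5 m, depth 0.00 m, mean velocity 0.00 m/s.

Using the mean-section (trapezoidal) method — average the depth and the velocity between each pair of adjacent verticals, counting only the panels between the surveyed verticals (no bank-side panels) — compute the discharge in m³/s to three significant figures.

20.9 m³/s

Panel 1-2: Δb = 11.9 m, d̄ = (0.00+1.60)/2 = 0.8, v̄ = (0.00+0.89)/2 = 0.445 → q = 11.9×0.8×0.445 = 4.236 m³/s
Panel 2-3: Δb = 3.7 m, d̄ = (1.60+1.58)/2 = 1.59, v̄ = (0.89+1.06)/2 = 0.975 → q = 3.7×1.59×0.975 = 5.736 m³/s
Panel 3-4: Δb = 4.1 m, d̄ = (1.58+1.71)/2 = 1.645, v̄ = (1.06+1.10)/2 = 1.08 → q = 4.1×1.645×1.08 = 7.284 m³/s
Panel 4-5: Δb = 7.8 m, d̄ = (1.71+0.00)/2 = 0.855, v̄ = (1.10+0.00)/2 = 0.55 → q = 7.8×0.855×0.55 = 3.668 m³/s
Q = Σ q = 20.92 m³/s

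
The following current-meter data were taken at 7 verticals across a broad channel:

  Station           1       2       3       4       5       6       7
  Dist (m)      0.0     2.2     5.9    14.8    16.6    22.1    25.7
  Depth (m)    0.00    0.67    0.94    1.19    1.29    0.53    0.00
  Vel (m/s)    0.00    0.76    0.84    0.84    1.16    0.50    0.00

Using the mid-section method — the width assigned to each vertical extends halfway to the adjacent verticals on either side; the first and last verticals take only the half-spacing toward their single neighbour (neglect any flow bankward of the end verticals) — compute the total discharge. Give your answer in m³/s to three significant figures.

w_2 = (5.9 − 0.0)/2 = 2.95 m; q_2 = 0.76 × 0.67 × 2.95 = 1.502 m³/s
w_3 = (14.8 − 2.2)/2 = 6.3 m; q_3 = 0.84 × 0.94 × 6.3 = 4.974 m³/s
w_4 = (16.6 − 5.9)/2 = 5.35 m; q_4 = 0.84 × 1.19 × 5.35 = 5.348 m³/s
w_5 = (22.1 − 14.8)/2 = 3.65 m; q_5 = 1.16 × 1.29 × 3.65 = 5.462 m³/s
w_6 = (25.7 − 16.6)/2 = 4.55 m; q_6 = 0.50 × 0.53 × 4.55 = 1.206 m³/s
Stations 1, 7 contribute zero (depth or velocity is 0).
Q = Σ qᵢ = 18.49 m³/s

18.5 m³/s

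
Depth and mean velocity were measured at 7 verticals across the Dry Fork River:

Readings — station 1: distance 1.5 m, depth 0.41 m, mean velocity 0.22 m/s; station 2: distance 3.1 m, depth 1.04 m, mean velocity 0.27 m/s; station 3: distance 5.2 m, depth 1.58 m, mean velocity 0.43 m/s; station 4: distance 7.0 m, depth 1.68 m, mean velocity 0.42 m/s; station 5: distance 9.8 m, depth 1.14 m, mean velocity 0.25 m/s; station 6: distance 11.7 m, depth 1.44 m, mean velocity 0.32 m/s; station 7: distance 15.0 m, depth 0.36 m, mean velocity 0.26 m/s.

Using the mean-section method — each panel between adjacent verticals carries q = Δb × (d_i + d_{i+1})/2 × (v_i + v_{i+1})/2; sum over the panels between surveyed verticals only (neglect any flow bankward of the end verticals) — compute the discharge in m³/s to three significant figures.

5.38 m³/s

Panel 1-2: Δb = 1.6 m, d̄ = (0.41+1.04)/2 = 0.725, v̄ = (0.22+0.27)/2 = 0.245 → q = 1.6×0.725×0.245 = 0.2842 m³/s
Panel 2-3: Δb = 2.1 m, d̄ = (1.04+1.58)/2 = 1.31, v̄ = (0.27+0.43)/2 = 0.35 → q = 2.1×1.31×0.35 = 0.9629 m³/s
Panel 3-4: Δb = 1.8 m, d̄ = (1.58+1.68)/2 = 1.63, v̄ = (0.43+0.42)/2 = 0.425 → q = 1.8×1.63×0.425 = 1.247 m³/s
Panel 4-5: Δb = 2.8 m, d̄ = (1.68+1.14)/2 = 1.41, v̄ = (0.42+0.25)/2 = 0.335 → q = 2.8×1.41×0.335 = 1.323 m³/s
Panel 5-6: Δb = 1.9 m, d̄ = (1.14+1.44)/2 = 1.29, v̄ = (0.25+0.32)/2 = 0.285 → q = 1.9×1.29×0.285 = 0.6985 m³/s
Panel 6-7: Δb = 3.3 m, d̄ = (1.44+0.36)/2 = 0.9, v̄ = (0.32+0.26)/2 = 0.29 → q = 3.3×0.9×0.29 = 0.8613 m³/s
Q = Σ q = 5.376 m³/s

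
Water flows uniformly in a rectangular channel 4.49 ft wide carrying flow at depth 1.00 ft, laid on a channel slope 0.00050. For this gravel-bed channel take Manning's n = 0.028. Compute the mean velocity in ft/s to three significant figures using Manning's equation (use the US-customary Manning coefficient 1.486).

A = b·y = 4.49 × 1.00 = 4.490 ft²
P = b + 2y = 4.49 + 2×1.00 = 6.490 ft
R = A/P = 4.490/6.490 = 0.6918 ft
Q = (1.486/n)·A·R^(2/3)·S^(1/2) = (1.486/0.028) × 4.490 × 0.6918^(2/3) × 0.00050^(1/2) = 4.168 ft³/s
V = Q/A = 4.168/4.490 = 0.9283 ft/s

0.928 ft/s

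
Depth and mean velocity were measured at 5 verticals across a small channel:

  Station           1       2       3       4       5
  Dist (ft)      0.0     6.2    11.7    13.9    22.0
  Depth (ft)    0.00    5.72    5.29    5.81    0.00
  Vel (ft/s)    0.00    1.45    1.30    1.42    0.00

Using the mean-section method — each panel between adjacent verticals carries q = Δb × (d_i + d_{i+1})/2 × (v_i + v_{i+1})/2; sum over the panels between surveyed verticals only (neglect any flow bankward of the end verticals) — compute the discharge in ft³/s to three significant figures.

Panel 1-2: Δb = 6.2 ft, d̄ = (0.00+5.72)/2 = 2.86, v̄ = (0.00+1.45)/2 = 0.725 → q = 6.2×2.86×0.725 = 12.86 ft³/s
Panel 2-3: Δb = 5.5 ft, d̄ = (5.72+5.29)/2 = 5.505, v̄ = (1.45+1.30)/2 = 1.375 → q = 5.5×5.505×1.375 = 41.63 ft³/s
Panel 3-4: Δb = 2.2 ft, d̄ = (5.29+5.81)/2 = 5.55, v̄ = (1.30+1.42)/2 = 1.36 → q = 2.2×5.55×1.36 = 16.61 ft³/s
Panel 4-5: Δb = 8.1 ft, d̄ = (5.81+0.00)/2 = 2.905, v̄ = (1.42+0.00)/2 = 0.71 → q = 8.1×2.905×0.71 = 16.71 ft³/s
Q = Σ q = 87.80 ft³/s

87.8 ft³/s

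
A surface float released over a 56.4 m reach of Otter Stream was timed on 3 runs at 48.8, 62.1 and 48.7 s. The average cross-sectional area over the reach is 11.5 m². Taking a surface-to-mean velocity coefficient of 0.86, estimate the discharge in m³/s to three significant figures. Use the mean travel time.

10.5 m³/s

t̄ = (48.8 + 62.1 + 48.7) / 3 = 53.2 s
v_surface = L / t̄ = 56.4 / 53.2 = 1.060 m/s
v_mean = 0.86 × 1.060 = 0.9117 m/s
Q = A × v_mean = 11.5 × 0.9117 = 10.48 m³/s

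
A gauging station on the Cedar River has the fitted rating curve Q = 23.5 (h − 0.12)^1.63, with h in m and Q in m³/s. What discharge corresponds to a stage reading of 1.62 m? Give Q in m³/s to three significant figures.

Q = 23.5 × (1.62 − 0.12)^1.63 = 23.5 × 1.5^1.63 = 45.51 m³/s

45.5 m³/s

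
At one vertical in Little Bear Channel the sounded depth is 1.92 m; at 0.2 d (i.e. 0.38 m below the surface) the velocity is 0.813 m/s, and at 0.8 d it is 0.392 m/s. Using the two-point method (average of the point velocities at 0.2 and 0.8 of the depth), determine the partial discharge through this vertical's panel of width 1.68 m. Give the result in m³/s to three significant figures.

v̄ = (0.813 + 0.392) / 2 = 0.6025 m/s
q = v̄ × d × w = 0.6025 × 1.92 × 1.68 = 1.943 m³/s

1.94 m³/s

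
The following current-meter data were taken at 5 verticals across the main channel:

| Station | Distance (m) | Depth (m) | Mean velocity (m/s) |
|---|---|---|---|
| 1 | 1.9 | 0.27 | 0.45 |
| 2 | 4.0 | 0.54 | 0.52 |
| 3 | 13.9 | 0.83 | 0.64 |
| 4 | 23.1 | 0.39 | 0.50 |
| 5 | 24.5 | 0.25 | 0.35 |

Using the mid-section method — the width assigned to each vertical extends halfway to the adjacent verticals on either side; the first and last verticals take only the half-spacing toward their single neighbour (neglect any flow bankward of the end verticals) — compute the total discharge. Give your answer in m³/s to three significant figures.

w_1 = (4.0 − 1.9)/2 = 1.05 m; q_1 = 0.45 × 0.27 × 1.05 = 0.1276 m³/s
w_2 = (13.9 − 1.9)/2 = 6 m; q_2 = 0.52 × 0.54 × 6 = 1.685 m³/s
w_3 = (23.1 − 4.0)/2 = 9.55 m; q_3 = 0.64 × 0.83 × 9.55 = 5.073 m³/s
w_4 = (24.5 − 13.9)/2 = 5.3 m; q_4 = 0.50 × 0.39 × 5.3 = 1.034 m³/s
w_5 = (24.5 − 23.1)/2 = 0.7 m; q_5 = 0.35 × 0.25 × 0.7 = 0.06125 m³/s
Q = Σ qᵢ = 7.980 m³/s

7.98 m³/s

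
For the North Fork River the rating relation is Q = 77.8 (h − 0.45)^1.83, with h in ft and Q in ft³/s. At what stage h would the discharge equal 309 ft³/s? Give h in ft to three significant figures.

h − h₀ = (Q/C)^(1/b) = (309/77.8)^(1/1.83) = 2.125 ft
h = 0.45 + 2.125 = 2.575 ft

2.57 ft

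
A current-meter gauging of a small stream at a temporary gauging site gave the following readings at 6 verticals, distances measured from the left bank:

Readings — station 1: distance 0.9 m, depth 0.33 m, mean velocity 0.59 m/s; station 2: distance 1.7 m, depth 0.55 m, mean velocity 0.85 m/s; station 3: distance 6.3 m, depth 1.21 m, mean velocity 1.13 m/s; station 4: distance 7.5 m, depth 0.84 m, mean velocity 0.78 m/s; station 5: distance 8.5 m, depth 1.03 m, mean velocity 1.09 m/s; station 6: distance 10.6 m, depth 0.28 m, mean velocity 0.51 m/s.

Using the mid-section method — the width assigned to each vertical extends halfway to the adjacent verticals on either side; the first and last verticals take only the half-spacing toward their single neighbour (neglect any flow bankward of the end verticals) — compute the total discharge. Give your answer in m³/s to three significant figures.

7.92 m³/s

w_1 = (1.7 − 0.9)/2 = 0.4 m; q_1 = 0.59 × 0.33 × 0.4 = 0.07788 m³/s
w_2 = (6.3 − 0.9)/2 = 2.7 m; q_2 = 0.85 × 0.55 × 2.7 = 1.262 m³/s
w_3 = (7.5 − 1.7)/2 = 2.9 m; q_3 = 1.13 × 1.21 × 2.9 = 3.965 m³/s
w_4 = (8.5 − 6.3)/2 = 1.1 m; q_4 = 0.78 × 0.84 × 1.1 = 0.7207 m³/s
w_5 = (10.6 − 7.5)/2 = 1.55 m; q_5 = 1.09 × 1.03 × 1.55 = 1.740 m³/s
w_6 = (10.6 − 8.5)/2 = 1.05 m; q_6 = 0.51 × 0.28 × 1.05 = 0.1499 m³/s
Q = Σ qᵢ = 7.916 m³/s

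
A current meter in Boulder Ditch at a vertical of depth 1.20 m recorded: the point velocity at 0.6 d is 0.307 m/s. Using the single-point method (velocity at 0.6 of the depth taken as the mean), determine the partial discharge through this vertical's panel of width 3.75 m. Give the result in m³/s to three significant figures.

1.38 m³/s

v̄ = v₀.₆ = 0.307 m/s
q = v̄ × d × w = 0.3070 × 1.20 × 3.75 = 1.382 m³/s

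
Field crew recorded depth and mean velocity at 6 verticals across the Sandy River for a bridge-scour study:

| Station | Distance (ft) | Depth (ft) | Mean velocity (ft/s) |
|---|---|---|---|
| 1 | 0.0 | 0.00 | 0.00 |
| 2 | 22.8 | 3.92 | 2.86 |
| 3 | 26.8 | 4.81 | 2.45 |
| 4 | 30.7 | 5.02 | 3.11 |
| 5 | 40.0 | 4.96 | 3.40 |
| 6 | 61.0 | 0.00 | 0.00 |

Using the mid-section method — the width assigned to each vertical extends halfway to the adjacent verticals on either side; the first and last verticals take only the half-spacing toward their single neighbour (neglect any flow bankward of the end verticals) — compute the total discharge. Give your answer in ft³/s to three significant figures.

555 ft³/s

w_2 = (26.8 − 0.0)/2 = 13.4 ft; q_2 = 2.86 × 3.92 × 13.4 = 150.2 ft³/s
w_3 = (30.7 − 22.8)/2 = 3.95 ft; q_3 = 2.45 × 4.81 × 3.95 = 46.55 ft³/s
w_4 = (40.0 − 26.8)/2 = 6.6 ft; q_4 = 3.11 × 5.02 × 6.6 = 103.0 ft³/s
w_5 = (61.0 − 30.7)/2 = 15.15 ft; q_5 = 3.40 × 4.96 × 15.15 = 255.5 ft³/s
Stations 1, 6 contribute zero (depth or velocity is 0).
Q = Σ qᵢ = 555.3 ft³/s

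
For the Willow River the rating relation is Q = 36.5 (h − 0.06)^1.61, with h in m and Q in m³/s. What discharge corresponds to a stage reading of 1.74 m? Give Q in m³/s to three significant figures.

Q = 36.5 × (1.74 − 0.06)^1.61 = 36.5 × 1.68^1.61 = 84.15 m³/s

84.1 m³/s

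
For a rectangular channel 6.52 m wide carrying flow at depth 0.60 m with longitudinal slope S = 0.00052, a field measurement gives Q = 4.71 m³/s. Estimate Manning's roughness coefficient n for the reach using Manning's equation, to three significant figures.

A = b·y = 6.52 × 0.60 = 3.912 m²
P = b + 2y = 6.52 + 2×0.60 = 7.720 m
R = A/P = 3.912/7.720 = 0.5067 m
n = (1/Q)·A·R^(2/3)·S^(1/2) = (1/4.71) × 3.912 × 0.6356 × 0.02280 = 0.01204

0.0120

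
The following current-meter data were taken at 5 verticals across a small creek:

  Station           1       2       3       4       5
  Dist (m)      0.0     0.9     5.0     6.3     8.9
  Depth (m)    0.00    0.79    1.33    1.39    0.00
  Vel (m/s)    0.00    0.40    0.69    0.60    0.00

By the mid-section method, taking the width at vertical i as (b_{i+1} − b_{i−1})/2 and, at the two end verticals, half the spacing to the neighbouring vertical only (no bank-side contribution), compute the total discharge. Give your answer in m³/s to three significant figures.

4.89 m³/s

w_2 = (5.0 − 0.0)/2 = 2.5 m; q_2 = 0.40 × 0.79 × 2.5 = 0.7900 m³/s
w_3 = (6.3 − 0.9)/2 = 2.7 m; q_3 = 0.69 × 1.33 × 2.7 = 2.478 m³/s
w_4 = (8.9 − 5.0)/2 = 1.95 m; q_4 = 0.60 × 1.39 × 1.95 = 1.626 m³/s
Stations 1, 5 contribute zero (depth or velocity is 0).
Q = Σ qᵢ = 4.894 m³/s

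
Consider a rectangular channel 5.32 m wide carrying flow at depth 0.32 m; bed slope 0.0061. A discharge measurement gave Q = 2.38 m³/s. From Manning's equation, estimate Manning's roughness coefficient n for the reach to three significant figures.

A = b·y = 5.32 × 0.32 = 1.702 m²
P = b + 2y = 5.32 + 2×0.32 = 5.960 m
R = A/P = 1.702/5.960 = 0.2856 m
n = (1/Q)·A·R^(2/3)·S^(1/2) = (1/2.38) × 1.702 × 0.4337 × 0.07810 = 0.02423

0.0242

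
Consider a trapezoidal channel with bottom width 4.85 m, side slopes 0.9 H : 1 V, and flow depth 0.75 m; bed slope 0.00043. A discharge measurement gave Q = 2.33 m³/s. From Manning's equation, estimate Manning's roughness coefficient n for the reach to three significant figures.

0.0263

A = (b + z·y)·y = (4.85 + 0.9×0.75)×0.75 = 4.144 m²
P = b + 2y√(1+z²) = 4.85 + 2×0.75×√(1+0.9²) = 6.868 m
R = A/P = 4.144/6.868 = 0.6033 m
n = (1/Q)·A·R^(2/3)·S^(1/2) = (1/2.33) × 4.144 × 0.7140 × 0.02074 = 0.02633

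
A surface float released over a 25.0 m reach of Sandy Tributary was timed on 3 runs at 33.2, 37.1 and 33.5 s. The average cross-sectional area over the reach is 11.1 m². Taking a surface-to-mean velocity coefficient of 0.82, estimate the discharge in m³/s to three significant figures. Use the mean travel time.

t̄ = (33.2 + 37.1 + 33.5) / 3 = 34.6 s
v_surface = L / t̄ = 25.0 / 34.6 = 0.7225 m/s
v_mean = 0.82 × 0.7225 = 0.5925 m/s
Q = A × v_mean = 11.1 × 0.5925 = 6.577 m³/s

6.58 m³/s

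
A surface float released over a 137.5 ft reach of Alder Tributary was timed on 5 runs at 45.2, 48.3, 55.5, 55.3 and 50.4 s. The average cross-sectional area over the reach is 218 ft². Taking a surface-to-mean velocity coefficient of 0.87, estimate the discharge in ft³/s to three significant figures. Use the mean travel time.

512 ft³/s

t̄ = (45.2 + 48.3 + 55.5 + 55.3 + 50.4) / 5 = 50.94 s
v_surface = L / t̄ = 137.5 / 50.94 = 2.699 ft/s
v_mean = 0.87 × 2.699 = 2.348 ft/s
Q = A × v_mean = 218 × 2.348 = 511.9 ft³/s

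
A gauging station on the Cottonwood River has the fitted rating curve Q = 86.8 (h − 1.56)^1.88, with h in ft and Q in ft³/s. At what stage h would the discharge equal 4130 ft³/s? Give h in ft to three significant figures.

9.36 ft

h − h₀ = (Q/C)^(1/b) = (4130/86.8)^(1/1.88) = 7.803 ft
h = 1.56 + 7.803 = 9.363 ft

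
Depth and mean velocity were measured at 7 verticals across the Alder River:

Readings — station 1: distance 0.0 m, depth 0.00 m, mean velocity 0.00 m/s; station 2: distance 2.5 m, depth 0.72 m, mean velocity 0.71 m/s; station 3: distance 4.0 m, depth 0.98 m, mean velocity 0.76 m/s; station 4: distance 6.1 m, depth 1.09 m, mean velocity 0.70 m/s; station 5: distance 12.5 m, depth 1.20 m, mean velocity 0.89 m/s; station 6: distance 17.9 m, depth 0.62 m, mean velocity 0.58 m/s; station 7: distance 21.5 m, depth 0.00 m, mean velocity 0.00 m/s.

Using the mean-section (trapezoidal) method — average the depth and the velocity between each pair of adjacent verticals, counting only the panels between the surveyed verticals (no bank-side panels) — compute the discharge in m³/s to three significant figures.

12.6 m³/s

Panel 1-2: Δb = 2.5 m, d̄ = (0.00+0.72)/2 = 0.36, v̄ = (0.00+0.71)/2 = 0.355 → q = 2.5×0.36×0.355 = 0.3195 m³/s
Panel 2-3: Δb = 1.5 m, d̄ = (0.72+0.98)/2 = 0.85, v̄ = (0.71+0.76)/2 = 0.735 → q = 1.5×0.85×0.735 = 0.9371 m³/s
Panel 3-4: Δb = 2.1 m, d̄ = (0.98+1.09)/2 = 1.035, v̄ = (0.76+0.70)/2 = 0.73 → q = 2.1×1.035×0.73 = 1.587 m³/s
Panel 4-5: Δb = 6.4 m, d̄ = (1.09+1.20)/2 = 1.145, v̄ = (0.70+0.89)/2 = 0.795 → q = 6.4×1.145×0.795 = 5.826 m³/s
Panel 5-6: Δb = 5.4 m, d̄ = (1.20+0.62)/2 = 0.91, v̄ = (0.89+0.58)/2 = 0.735 → q = 5.4×0.91×0.735 = 3.612 m³/s
Panel 6-7: Δb = 3.6 m, d̄ = (0.62+0.00)/2 = 0.31, v̄ = (0.58+0.00)/2 = 0.29 → q = 3.6×0.31×0.29 = 0.3236 m³/s
Q = Σ q = 12.60 m³/s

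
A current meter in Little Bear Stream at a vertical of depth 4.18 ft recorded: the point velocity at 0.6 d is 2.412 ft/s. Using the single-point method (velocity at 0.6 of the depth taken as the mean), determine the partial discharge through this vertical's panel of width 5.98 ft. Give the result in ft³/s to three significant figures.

v̄ = v₀.₆ = 2.412 ft/s
q = v̄ × d × w = 2.412 × 4.18 × 5.98 = 60.29 ft³/s

60.3 ft³/s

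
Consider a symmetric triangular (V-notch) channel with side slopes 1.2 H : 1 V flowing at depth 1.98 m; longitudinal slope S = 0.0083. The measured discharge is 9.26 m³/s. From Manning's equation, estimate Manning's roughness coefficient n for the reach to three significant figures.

A = z·y² = 1.2×1.98² = 4.704 m²
P = 2y√(1+z²) = 2×1.98×√(1+1.2²) = 6.186 m
R = A/P = 4.704/6.186 = 0.7605 m
n = (1/Q)·A·R^(2/3)·S^(1/2) = (1/9.26) × 4.704 × 0.8332 × 0.09110 = 0.03856

0.0386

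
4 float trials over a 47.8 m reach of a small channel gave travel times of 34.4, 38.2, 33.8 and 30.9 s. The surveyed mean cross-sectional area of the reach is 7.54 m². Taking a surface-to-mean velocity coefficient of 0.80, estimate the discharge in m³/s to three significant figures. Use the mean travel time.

8.40 m³/s

t̄ = (34.4 + 38.2 + 33.8 + 30.9) / 4 = 34.325 s
v_surface = L / t̄ = 47.8 / 34.325 = 1.393 m/s
v_mean = 0.80 × 1.393 = 1.114 m/s
Q = A × v_mean = 7.54 × 1.114 = 8.400 m³/s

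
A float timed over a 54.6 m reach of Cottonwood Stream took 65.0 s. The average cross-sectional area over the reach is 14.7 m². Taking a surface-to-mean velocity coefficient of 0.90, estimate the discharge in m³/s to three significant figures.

v_surface = L / t̄ = 54.6 / 65 = 0.8400 m/s
v_mean = 0.90 × 0.8400 = 0.7560 m/s
Q = A × v_mean = 14.7 × 0.7560 = 11.11 m³/s

11.1 m³/s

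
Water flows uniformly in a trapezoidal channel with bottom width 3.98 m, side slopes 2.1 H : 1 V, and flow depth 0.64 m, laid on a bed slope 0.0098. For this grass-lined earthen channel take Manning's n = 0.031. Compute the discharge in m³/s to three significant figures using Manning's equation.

A = (b + z·y)·y = (3.98 + 2.1×0.64)×0.64 = 3.407 m²
P = b + 2y√(1+z²) = 3.98 + 2×0.64×√(1+2.1²) = 6.957 m
R = A/P = 3.407/6.957 = 0.4898 m
Q = (1/n)·A·R^(2/3)·S^(1/2) = (1/0.031) × 3.407 × 0.4898^(2/3) × 0.0098^(1/2) = 6.761 m³/s

6.76 m³/s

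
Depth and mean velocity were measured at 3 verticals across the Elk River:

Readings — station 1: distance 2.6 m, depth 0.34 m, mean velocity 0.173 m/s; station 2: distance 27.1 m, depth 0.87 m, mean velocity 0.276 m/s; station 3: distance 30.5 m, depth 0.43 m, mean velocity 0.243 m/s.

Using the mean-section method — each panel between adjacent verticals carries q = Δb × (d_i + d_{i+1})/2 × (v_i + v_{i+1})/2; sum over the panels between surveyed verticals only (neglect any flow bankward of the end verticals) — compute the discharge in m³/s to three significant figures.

3.90 m³/s

Panel 1-2: Δb = 24.5 m, d̄ = (0.34+0.87)/2 = 0.605, v̄ = (0.173+0.276)/2 = 0.2245 → q = 24.5×0.605×0.2245 = 3.328 m³/s
Panel 2-3: Δb = 3.4 m, d̄ = (0.87+0.43)/2 = 0.65, v̄ = (0.276+0.243)/2 = 0.2595 → q = 3.4×0.65×0.2595 = 0.5735 m³/s
Q = Σ q = 3.901 m³/s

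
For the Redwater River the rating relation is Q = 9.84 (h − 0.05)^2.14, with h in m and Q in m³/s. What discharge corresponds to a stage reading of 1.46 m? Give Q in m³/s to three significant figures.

Q = 9.84 × (1.46 − 0.05)^2.14 = 9.84 × 1.41^2.14 = 20.53 m³/s

20.5 m³/s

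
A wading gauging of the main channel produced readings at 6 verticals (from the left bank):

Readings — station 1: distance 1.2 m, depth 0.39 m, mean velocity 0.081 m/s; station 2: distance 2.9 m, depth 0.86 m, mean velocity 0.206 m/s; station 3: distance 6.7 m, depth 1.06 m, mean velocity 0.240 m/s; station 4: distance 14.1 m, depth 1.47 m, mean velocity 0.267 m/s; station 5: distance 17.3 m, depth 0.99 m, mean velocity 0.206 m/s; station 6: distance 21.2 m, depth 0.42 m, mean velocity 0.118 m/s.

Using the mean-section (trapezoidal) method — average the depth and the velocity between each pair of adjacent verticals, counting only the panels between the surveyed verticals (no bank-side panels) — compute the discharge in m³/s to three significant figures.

4.72 m³/s

Panel 1-2: Δb = 1.7 m, d̄ = (0.39+0.86)/2 = 0.625, v̄ = (0.081+0.206)/2 = 0.1435 → q = 1.7×0.625×0.1435 = 0.1525 m³/s
Panel 2-3: Δb = 3.8 m, d̄ = (0.86+1.06)/2 = 0.96, v̄ = (0.206+0.240)/2 = 0.223 → q = 3.8×0.96×0.223 = 0.8135 m³/s
Panel 3-4: Δb = 7.4 m, d̄ = (1.06+1.47)/2 = 1.265, v̄ = (0.240+0.267)/2 = 0.2535 → q = 7.4×1.265×0.2535 = 2.373 m³/s
Panel 4-5: Δb = 3.2 m, d̄ = (1.47+0.99)/2 = 1.23, v̄ = (0.267+0.206)/2 = 0.2365 → q = 3.2×1.23×0.2365 = 0.9309 m³/s
Panel 5-6: Δb = 3.9 m, d̄ = (0.99+0.42)/2 = 0.705, v̄ = (0.206+0.118)/2 = 0.162 → q = 3.9×0.705×0.162 = 0.4454 m³/s
Q = Σ q = 4.715 m³/s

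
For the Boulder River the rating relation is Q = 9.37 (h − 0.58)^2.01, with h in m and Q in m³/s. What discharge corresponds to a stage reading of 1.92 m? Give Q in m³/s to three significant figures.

16.9 m³/s

Q = 9.37 × (1.92 − 0.58)^2.01 = 9.37 × 1.34^2.01 = 16.87 m³/s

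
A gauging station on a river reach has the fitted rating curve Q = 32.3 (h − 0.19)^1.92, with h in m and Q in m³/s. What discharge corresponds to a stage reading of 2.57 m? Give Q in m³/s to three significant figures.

Q = 32.3 × (2.57 − 0.19)^1.92 = 32.3 × 2.38^1.92 = 170.7 m³/s

171 m³/s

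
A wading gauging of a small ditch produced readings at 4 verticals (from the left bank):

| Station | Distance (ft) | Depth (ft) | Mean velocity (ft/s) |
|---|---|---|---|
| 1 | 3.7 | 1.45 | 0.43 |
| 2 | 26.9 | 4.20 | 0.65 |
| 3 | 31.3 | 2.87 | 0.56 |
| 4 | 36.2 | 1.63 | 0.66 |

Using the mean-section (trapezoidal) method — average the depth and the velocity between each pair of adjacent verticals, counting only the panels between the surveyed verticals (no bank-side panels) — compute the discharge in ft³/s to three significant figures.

51.5 ft³/s

Panel 1-2: Δb = 23.2 ft, d̄ = (1.45+4.20)/2 = 2.825, v̄ = (0.43+0.65)/2 = 0.54 → q = 23.2×2.825×0.54 = 35.39 ft³/s
Panel 2-3: Δb = 4.4 ft, d̄ = (4.20+2.87)/2 = 3.535, v̄ = (0.65+0.56)/2 = 0.605 → q = 4.4×3.535×0.605 = 9.410 ft³/s
Panel 3-4: Δb = 4.9 ft, d̄ = (2.87+1.63)/2 = 2.25, v̄ = (0.56+0.66)/2 = 0.61 → q = 4.9×2.25×0.61 = 6.725 ft³/s
Q = Σ q = 51.53 ft³/s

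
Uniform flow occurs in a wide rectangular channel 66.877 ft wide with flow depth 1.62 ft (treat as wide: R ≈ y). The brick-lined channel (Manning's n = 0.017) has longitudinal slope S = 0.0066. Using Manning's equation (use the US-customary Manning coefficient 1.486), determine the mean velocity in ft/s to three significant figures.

A = b·y = 66.877 × 1.62 = 108.3 ft²
Wide channel: R ≈ y = 1.62 ft
Q = (1.486/n)·A·R^(2/3)·S^(1/2) = (1.486/0.017) × 108.3 × 1.620^(2/3) × 0.0066^(1/2) = 1061 ft³/s
V = Q/A = 1061/108.3 = 9.795 ft/s

9.80 ft/s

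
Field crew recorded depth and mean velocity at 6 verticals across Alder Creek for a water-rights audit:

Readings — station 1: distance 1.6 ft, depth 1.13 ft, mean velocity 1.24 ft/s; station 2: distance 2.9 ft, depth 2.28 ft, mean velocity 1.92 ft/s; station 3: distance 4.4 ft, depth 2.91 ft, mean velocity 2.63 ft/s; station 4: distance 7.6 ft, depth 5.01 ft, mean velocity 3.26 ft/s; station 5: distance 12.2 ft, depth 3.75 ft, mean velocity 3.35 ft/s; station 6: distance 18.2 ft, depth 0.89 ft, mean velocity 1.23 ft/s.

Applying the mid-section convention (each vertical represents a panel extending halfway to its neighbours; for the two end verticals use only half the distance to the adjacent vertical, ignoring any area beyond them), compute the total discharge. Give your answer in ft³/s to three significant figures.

w_1 = (2.9 − 1.6)/2 = 0.65 ft; q_1 = 1.24 × 1.13 × 0.65 = 0.9108 ft³/s
w_2 = (4.4 − 1.6)/2 = 1.4 ft; q_2 = 1.92 × 2.28 × 1.4 = 6.129 ft³/s
w_3 = (7.6 − 2.9)/2 = 2.35 ft; q_3 = 2.63 × 2.91 × 2.35 = 17.99 ft³/s
w_4 = (12.2 − 4.4)/2 = 3.9 ft; q_4 = 3.26 × 5.01 × 3.9 = 63.70 ft³/s
w_5 = (18.2 − 7.6)/2 = 5.3 ft; q_5 = 3.35 × 3.75 × 5.3 = 66.58 ft³/s
w_6 = (18.2 − 12.2)/2 = 3 ft; q_6 = 1.23 × 0.89 × 3 = 3.284 ft³/s
Q = Σ qᵢ = 158.6 ft³/s

159 ft³/s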